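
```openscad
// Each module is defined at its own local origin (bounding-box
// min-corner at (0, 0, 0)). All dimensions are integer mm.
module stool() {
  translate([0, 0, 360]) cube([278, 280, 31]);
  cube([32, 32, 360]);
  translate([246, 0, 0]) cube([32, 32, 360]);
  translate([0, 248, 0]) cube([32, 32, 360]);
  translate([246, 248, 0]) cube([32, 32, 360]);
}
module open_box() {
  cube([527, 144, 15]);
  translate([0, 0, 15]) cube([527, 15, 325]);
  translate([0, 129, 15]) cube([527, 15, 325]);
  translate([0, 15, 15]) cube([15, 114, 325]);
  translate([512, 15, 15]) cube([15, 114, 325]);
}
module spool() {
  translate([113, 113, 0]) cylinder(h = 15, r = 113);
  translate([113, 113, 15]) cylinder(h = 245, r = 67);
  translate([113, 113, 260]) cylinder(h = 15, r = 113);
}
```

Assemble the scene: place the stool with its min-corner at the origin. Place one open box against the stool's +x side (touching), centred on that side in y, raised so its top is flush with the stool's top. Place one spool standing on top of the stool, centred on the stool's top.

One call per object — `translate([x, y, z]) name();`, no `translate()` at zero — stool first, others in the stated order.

stool();
translate([278, 68, 51]) open_box();
translate([26, 27, 391]) spool();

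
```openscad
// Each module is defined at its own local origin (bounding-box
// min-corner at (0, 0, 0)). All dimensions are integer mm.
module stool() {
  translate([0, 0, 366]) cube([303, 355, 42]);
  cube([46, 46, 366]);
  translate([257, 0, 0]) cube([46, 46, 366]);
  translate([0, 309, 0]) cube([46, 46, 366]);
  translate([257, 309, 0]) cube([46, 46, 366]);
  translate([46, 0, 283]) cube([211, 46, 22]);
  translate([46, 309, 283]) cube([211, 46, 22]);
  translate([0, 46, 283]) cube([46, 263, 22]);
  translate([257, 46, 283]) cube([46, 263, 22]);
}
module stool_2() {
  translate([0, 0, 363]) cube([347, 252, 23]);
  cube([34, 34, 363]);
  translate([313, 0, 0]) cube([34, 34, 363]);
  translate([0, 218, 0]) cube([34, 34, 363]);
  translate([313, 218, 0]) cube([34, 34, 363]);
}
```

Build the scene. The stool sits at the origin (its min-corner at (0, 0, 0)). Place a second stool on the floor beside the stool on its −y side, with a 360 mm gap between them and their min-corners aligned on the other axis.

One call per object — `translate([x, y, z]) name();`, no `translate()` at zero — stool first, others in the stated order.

stool();
translate([0, -612, 0]) stool_2();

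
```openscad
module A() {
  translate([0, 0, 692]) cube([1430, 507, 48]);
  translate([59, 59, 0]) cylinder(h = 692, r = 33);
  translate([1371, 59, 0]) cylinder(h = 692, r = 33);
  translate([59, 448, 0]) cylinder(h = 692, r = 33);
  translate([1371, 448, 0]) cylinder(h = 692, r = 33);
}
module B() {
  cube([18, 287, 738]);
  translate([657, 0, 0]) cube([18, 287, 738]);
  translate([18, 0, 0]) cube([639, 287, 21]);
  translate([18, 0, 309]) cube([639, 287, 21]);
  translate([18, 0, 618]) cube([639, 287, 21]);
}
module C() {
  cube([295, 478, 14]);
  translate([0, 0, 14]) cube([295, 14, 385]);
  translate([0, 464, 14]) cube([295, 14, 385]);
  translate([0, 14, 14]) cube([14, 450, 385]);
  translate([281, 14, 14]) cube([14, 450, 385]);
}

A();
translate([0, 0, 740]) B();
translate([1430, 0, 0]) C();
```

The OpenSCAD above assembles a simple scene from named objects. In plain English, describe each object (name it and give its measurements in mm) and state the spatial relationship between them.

A is a table: top 1430 mm (x) × 507 mm (y), 48 mm thick, upper face at z = 740 mm, on four round legs of 66 mm diameter, each leg's bounding box inset 26 mm from the nearest pair of top edges, running from z = 0 to the bottom of the top.

B is an open bookshelf. Two side panels, each 18 mm thick, 287 mm deep and 738 mm tall, stand 675 mm apart (outside-to-outside). Between them sit 3 shelves, each 21 mm thick and 287 mm deep, spanning the full gap between the sides. The bottom shelf rests on the floor (its underside at z = 0) and the clear gap between one shelf's top and the next shelf's underside is 288 mm.

C is an open-topped rectangular box: outside dimensions 295×478×399 mm, with a uniform wall and base thickness of 14 mm. The base is a full 295×478 slab on the floor; four walls sit on top of the base. The front and back walls (the −y and +y sides) span the full width; the two side walls fit between them.

The bookshelf is on top of the table. The open box is against the table's +x side, with their −y faces flush.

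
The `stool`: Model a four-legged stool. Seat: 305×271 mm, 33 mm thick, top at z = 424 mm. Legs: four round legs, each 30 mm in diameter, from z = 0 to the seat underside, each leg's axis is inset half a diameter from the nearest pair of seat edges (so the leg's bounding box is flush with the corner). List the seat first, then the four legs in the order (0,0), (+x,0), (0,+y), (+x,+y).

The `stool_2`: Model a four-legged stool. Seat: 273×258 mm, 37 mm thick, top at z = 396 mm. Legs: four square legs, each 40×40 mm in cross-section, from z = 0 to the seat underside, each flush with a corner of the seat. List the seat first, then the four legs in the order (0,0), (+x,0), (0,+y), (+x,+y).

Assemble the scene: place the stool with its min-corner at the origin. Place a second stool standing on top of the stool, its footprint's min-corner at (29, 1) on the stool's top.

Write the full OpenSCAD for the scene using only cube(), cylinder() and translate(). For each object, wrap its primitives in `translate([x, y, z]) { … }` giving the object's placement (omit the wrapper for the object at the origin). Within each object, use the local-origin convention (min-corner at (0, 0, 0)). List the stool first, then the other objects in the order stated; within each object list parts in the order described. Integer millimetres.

translate([0, 0, 391]) cube([305, 271, 33]);
translate([15, 15, 0]) cylinder(h = 391, r = 15);
translate([290, 15, 0]) cylinder(h = 391, r = 15);
translate([15, 256, 0]) cylinder(h = 391, r = 15);
translate([290, 256, 0]) cylinder(h = 391, r = 15);
translate([29, 1, 424]) {
  translate([0, 0, 359]) cube([273, 258, 37]);
  cube([40, 40, 359]);
  translate([233, 0, 0]) cube([40, 40, 359]);
  translate([0, 218, 0]) cube([40, 40, 359]);
  translate([233, 218, 0]) cube([40, 40, 359]);
}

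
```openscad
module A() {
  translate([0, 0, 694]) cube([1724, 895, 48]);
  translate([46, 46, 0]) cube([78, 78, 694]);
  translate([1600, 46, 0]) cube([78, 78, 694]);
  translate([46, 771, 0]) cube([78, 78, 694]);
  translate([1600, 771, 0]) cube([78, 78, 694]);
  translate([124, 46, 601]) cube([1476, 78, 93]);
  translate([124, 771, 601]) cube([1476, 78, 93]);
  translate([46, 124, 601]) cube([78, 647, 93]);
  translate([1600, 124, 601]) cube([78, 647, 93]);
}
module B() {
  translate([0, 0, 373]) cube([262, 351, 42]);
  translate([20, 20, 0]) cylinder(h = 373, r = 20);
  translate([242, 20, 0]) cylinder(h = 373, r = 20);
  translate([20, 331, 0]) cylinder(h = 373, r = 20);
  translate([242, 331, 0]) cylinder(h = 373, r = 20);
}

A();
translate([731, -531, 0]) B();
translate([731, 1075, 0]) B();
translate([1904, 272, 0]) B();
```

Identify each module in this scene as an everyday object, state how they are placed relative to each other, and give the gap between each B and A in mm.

Each stool's nearest face is 180 mm from the table's bounding box.

A is a table. B is a stool. Three stools sit around the table at the −y, +y, +x sides. The gap between each stool and the table is 180 mm.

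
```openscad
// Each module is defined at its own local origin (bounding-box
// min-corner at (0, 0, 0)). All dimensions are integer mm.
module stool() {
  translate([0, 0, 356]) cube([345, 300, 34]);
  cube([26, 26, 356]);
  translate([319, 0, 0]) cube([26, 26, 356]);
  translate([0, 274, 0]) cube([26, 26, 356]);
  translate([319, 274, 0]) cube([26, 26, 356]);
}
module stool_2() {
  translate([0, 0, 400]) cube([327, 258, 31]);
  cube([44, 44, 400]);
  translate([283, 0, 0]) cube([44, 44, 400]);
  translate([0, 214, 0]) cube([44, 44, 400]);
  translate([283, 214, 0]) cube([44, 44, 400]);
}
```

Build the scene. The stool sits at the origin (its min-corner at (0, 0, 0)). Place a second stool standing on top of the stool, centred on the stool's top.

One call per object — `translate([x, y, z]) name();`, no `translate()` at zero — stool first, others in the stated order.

stool();
translate([9, 21, 390]) stool_2();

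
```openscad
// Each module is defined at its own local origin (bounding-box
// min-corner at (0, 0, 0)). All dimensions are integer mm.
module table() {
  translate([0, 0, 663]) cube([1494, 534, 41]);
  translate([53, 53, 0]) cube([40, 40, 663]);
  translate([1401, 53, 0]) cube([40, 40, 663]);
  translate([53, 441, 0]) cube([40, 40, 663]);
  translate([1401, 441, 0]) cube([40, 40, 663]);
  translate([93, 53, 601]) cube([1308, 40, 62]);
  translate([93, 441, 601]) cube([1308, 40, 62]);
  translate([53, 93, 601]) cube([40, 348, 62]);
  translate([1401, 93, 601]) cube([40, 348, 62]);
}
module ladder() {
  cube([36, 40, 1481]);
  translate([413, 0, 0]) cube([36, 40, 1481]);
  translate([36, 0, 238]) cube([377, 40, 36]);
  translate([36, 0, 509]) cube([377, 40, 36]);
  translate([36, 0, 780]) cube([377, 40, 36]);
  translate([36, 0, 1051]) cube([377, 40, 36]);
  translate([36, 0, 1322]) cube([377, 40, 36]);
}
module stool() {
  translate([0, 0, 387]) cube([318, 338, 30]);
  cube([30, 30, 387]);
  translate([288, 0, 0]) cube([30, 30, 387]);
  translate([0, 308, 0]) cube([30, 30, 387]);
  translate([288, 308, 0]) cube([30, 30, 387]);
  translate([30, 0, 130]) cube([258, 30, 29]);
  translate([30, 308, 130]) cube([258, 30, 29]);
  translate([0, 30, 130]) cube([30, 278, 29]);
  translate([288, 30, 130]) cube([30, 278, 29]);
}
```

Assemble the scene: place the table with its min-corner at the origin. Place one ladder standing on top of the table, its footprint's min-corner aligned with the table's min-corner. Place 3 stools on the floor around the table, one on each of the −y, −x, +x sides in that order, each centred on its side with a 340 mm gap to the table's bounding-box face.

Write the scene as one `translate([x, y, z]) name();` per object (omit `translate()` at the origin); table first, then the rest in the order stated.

table();
translate([0, 0, 704]) ladder();
translate([588, -678, 0]) stool();
translate([-658, 98, 0]) stool();
translate([1834, 98, 0]) stool();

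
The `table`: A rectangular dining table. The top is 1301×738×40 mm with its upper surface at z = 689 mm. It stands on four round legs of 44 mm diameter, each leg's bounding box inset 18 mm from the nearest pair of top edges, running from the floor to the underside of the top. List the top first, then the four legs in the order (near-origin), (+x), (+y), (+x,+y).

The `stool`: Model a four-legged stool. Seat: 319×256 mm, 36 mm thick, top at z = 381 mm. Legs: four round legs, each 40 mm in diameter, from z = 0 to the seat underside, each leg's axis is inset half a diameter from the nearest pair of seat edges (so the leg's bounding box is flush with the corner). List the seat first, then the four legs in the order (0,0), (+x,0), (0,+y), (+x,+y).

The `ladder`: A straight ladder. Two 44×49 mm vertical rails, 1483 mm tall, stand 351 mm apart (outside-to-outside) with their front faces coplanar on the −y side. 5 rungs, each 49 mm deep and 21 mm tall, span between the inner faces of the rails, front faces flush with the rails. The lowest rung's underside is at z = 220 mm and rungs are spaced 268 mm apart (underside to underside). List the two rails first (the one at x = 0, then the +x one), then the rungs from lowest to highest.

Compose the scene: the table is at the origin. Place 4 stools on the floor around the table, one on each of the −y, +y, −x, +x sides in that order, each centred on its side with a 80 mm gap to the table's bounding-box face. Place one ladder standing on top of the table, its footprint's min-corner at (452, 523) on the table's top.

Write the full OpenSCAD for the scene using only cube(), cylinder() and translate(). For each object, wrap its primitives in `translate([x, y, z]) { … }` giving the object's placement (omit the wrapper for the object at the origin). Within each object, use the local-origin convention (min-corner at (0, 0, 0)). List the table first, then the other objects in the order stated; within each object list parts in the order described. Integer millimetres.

translate([0, 0, 649]) cube([1301, 738, 40]);
translate([40, 40, 0]) cylinder(h = 649, r = 22);
translate([1261, 40, 0]) cylinder(h = 649, r = 22);
translate([40, 698, 0]) cylinder(h = 649, r = 22);
translate([1261, 698, 0]) cylinder(h = 649, r = 22);
translate([491, -336, 0]) {
  translate([0, 0, 345]) cube([319, 256, 36]);
  translate([20, 20, 0]) cylinder(h = 345, r = 20);
  translate([299, 20, 0]) cylinder(h = 345, r = 20);
  translate([20, 236, 0]) cylinder(h = 345, r = 20);
  translate([299, 236, 0]) cylinder(h = 345, r = 20);
}
translate([491, 818, 0]) {
  translate([0, 0, 345]) cube([319, 256, 36]);
  translate([20, 20, 0]) cylinder(h = 345, r = 20);
  translate([299, 20, 0]) cylinder(h = 345, r = 20);
  translate([20, 236, 0]) cylinder(h = 345, r = 20);
  translate([299, 236, 0]) cylinder(h = 345, r = 20);
}
translate([-399, 241, 0]) {
  translate([0, 0, 345]) cube([319, 256, 36]);
  translate([20, 20, 0]) cylinder(h = 345, r = 20);
  translate([299, 20, 0]) cylinder(h = 345, r = 20);
  translate([20, 236, 0]) cylinder(h = 345, r = 20);
  translate([299, 236, 0]) cylinder(h = 345, r = 20);
}
translate([1381, 241, 0]) {
  translate([0, 0, 345]) cube([319, 256, 36]);
  translate([20, 20, 0]) cylinder(h = 345, r = 20);
  translate([299, 20, 0]) cylinder(h = 345, r = 20);
  translate([20, 236, 0]) cylinder(h = 345, r = 20);
  translate([299, 236, 0]) cylinder(h = 345, r = 20);
}
translate([452, 523, 689]) {
  cube([44, 49, 1483]);
  translate([307, 0, 0]) cube([44, 49, 1483]);
  translate([44, 0, 220]) cube([263, 49, 21]);
  translate([44, 0, 488]) cube([263, 49, 21]);
  translate([44, 0, 756]) cube([263, 49, 21]);
  translate([44, 0, 1024]) cube([263, 49, 21]);
  translate([44, 0, 1292]) cube([263, 49, 21]);
}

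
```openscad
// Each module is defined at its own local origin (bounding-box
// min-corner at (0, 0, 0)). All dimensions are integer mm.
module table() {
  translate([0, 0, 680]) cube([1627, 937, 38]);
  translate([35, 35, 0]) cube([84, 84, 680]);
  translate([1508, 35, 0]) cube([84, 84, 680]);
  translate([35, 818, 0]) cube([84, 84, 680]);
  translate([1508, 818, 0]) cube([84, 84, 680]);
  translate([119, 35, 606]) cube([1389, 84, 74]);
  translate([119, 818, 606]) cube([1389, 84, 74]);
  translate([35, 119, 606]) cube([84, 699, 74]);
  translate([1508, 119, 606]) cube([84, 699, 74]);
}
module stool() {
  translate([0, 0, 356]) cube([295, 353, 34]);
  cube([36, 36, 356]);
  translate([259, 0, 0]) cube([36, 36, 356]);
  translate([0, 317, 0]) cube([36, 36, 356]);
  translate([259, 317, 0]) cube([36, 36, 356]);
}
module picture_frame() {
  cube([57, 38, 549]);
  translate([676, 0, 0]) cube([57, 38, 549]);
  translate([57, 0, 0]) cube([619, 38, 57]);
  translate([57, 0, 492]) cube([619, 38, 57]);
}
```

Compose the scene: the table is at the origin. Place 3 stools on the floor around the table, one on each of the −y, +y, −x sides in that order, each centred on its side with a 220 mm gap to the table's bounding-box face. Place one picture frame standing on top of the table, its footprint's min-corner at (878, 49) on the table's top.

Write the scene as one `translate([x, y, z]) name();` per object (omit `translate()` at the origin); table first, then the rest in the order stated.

table();
translate([666, -573, 0]) stool();
translate([666, 1157, 0]) stool();
translate([-515, 292, 0]) stool();
translate([878, 49, 718]) picture_frame();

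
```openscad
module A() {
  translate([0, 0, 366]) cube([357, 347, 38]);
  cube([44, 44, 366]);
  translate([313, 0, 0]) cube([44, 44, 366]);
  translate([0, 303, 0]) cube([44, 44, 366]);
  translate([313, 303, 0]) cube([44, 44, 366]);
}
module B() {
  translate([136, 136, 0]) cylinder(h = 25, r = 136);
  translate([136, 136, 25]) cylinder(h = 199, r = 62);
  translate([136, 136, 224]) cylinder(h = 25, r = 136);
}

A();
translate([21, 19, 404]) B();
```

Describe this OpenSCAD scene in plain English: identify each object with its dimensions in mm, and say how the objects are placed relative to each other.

A is a four-legged stool. The seat is a 357×347×38 mm slab whose top surface is at z = 404 mm; four square legs, each 44×44 mm in cross-section, run from the floor (z = 0) to the underside of the seat, each flush with a corner of the seat.

B is a spool: two coaxial disc flanges of radius 136 mm and thickness 25 mm, joined by a core cylinder of radius 62 mm and height 199 mm. The lower flange rests on z = 0 and the three cylinders share a vertical axis.

The spool is on top of the stool.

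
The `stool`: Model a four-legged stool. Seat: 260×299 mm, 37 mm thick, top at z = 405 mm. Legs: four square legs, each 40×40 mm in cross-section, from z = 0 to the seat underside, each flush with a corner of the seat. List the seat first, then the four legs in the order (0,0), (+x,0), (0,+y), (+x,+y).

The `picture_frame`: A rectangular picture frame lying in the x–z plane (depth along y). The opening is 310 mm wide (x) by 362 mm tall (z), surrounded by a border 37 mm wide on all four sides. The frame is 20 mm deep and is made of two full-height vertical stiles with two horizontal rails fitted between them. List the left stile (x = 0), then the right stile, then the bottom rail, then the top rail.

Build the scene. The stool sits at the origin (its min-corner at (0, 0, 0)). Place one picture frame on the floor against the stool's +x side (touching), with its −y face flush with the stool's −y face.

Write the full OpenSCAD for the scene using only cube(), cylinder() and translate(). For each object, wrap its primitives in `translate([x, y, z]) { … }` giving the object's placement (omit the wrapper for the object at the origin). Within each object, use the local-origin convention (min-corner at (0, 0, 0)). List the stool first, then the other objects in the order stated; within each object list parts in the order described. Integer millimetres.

translate([0, 0, 368]) cube([260, 299, 37]);
cube([40, 40, 368]);
translate([220, 0, 0]) cube([40, 40, 368]);
translate([0, 259, 0]) cube([40, 40, 368]);
translate([220, 259, 0]) cube([40, 40, 368]);
translate([260, 0, 0]) {
  cube([37, 20, 436]);
  translate([347, 0, 0]) cube([37, 20, 436]);
  translate([37, 0, 0]) cube([310, 20, 37]);
  translate([37, 0, 399]) cube([310, 20, 37]);
}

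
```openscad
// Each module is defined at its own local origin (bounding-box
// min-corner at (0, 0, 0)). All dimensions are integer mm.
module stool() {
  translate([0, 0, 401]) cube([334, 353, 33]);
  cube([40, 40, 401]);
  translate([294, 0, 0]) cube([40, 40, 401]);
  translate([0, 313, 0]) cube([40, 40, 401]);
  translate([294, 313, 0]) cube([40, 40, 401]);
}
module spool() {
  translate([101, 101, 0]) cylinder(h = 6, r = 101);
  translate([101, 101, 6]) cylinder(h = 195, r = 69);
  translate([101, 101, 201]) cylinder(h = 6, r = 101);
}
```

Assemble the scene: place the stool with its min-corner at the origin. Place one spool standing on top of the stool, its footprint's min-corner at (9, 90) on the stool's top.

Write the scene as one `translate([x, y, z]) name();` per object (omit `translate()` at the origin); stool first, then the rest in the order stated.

stool();
translate([9, 90, 434]) spool();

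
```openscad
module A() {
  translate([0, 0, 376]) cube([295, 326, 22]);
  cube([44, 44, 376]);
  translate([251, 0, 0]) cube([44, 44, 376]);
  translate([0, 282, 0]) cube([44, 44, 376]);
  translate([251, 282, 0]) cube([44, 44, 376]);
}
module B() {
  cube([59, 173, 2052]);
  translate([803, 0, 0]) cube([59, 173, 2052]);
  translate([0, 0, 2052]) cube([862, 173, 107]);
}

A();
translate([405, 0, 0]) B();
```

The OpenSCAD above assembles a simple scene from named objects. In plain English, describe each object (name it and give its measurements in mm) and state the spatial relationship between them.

A is a simple wooden stool: a rectangular seat 295 mm (x) by 326 mm (y), 22 mm thick, top face at z = 398 mm, on four square legs, each 44×44 mm in cross-section. The legs rest on z = 0, each flush with a corner of the seat.

B is a door frame. The clear opening is 744 mm wide and 2052 mm high. Two 59 mm wide jambs, 173 mm deep, stand either side of the opening from the floor to the top of the opening. A 107 mm thick head sits across the top of both jambs, spanning the full outside width of the frame.

The door frame is on the floor beside the stool on its +x side.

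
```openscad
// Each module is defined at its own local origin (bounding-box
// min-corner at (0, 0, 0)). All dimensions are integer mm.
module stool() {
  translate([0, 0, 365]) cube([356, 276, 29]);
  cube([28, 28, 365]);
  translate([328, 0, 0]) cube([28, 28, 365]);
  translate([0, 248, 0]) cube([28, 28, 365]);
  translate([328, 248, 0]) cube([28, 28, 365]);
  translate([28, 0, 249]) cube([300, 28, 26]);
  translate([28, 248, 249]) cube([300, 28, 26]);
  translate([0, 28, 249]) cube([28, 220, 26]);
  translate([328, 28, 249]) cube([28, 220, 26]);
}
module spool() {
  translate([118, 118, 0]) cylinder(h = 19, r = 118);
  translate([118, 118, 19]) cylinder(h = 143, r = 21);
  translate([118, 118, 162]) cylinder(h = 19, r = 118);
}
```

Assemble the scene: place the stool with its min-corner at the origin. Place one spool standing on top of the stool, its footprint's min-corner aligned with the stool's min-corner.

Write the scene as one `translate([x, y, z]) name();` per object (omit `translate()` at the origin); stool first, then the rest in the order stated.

stool();
translate([0, 0, 394]) spool();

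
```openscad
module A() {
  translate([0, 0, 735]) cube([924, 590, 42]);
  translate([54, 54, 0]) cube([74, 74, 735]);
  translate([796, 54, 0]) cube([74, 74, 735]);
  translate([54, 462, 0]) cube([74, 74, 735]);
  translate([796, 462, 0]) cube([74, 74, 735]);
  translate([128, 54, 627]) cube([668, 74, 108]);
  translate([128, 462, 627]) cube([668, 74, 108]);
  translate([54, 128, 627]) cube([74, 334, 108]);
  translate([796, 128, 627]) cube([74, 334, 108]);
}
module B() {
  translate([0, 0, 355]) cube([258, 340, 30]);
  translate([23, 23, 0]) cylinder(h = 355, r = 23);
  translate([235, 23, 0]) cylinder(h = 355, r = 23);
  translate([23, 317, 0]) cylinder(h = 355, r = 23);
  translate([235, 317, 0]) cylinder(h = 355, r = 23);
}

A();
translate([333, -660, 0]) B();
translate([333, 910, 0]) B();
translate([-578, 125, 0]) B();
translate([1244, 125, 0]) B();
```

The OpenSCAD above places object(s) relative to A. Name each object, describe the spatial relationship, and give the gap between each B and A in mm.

A is a table. B is a stool. Four stools sit around the table at the −y, +y, −x, +x sides. The gap between each stool and the table is 320 mm.

Each stool's nearest face is 320 mm from the table's bounding box.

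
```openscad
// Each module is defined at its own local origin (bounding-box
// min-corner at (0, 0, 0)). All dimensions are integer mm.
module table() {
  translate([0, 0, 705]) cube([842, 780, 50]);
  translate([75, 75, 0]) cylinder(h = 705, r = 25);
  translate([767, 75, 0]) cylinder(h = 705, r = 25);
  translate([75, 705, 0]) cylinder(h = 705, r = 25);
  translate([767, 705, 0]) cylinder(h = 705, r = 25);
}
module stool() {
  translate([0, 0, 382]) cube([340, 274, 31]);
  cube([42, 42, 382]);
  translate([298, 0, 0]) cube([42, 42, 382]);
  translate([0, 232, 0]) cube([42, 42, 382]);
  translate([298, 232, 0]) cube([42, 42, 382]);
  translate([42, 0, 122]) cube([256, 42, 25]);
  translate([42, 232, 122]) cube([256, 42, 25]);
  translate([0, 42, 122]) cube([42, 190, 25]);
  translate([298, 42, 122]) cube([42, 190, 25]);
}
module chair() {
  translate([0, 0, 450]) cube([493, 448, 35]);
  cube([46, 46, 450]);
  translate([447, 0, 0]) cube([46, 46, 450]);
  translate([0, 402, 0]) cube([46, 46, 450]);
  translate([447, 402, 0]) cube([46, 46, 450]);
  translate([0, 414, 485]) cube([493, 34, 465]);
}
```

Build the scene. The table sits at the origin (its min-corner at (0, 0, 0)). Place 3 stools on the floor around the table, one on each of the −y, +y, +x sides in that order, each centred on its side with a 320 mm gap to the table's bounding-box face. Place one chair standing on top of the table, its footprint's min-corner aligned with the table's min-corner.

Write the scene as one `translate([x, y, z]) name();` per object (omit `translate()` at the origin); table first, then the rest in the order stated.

table();
translate([251, -594, 0]) stool();
translate([251, 1100, 0]) stool();
translate([1162, 253, 0]) stool();
translate([0, 0, 755]) chair();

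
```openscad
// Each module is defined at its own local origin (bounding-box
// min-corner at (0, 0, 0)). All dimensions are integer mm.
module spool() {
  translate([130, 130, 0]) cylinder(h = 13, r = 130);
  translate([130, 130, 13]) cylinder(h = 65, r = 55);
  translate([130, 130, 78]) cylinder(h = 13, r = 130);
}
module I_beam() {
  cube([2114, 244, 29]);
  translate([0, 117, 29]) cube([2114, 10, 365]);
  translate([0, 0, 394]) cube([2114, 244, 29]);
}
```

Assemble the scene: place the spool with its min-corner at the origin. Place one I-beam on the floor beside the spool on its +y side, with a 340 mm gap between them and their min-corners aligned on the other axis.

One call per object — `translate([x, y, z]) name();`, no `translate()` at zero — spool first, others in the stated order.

spool();
translate([0, 600, 0]) I_beam();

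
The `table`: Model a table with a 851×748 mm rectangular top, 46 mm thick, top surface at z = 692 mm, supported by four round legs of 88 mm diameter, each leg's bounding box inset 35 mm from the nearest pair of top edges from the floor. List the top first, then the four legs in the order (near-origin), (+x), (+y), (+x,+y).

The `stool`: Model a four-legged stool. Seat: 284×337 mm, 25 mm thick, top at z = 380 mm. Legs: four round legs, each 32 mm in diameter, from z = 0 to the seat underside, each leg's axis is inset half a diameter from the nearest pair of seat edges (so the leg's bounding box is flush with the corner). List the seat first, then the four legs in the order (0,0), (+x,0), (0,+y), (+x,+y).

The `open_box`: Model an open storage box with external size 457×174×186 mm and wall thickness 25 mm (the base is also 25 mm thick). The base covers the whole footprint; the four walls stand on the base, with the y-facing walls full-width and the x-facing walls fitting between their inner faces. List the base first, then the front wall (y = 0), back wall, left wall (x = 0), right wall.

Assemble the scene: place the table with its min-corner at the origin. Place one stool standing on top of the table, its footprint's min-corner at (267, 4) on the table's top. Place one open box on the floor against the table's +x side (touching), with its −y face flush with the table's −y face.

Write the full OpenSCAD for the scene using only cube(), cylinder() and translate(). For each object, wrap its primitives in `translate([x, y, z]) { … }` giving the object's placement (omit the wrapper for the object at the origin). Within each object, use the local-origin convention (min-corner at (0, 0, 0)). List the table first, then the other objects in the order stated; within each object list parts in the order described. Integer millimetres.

translate([0, 0, 646]) cube([851, 748, 46]);
translate([79, 79, 0]) cylinder(h = 646, r = 44);
translate([772, 79, 0]) cylinder(h = 646, r = 44);
translate([79, 669, 0]) cylinder(h = 646, r = 44);
translate([772, 669, 0]) cylinder(h = 646, r = 44);
translate([267, 4, 692]) {
  translate([0, 0, 355]) cube([284, 337, 25]);
  translate([16, 16, 0]) cylinder(h = 355, r = 16);
  translate([268, 16, 0]) cylinder(h = 355, r = 16);
  translate([16, 321, 0]) cylinder(h = 355, r = 16);
  translate([268, 321, 0]) cylinder(h = 355, r = 16);
}
translate([851, 0, 0]) {
  cube([457, 174, 25]);
  translate([0, 0, 25]) cube([457, 25, 161]);
  translate([0, 149, 25]) cube([457, 25, 161]);
  translate([0, 25, 25]) cube([25, 124, 161]);
  translate([432, 25, 25]) cube([25, 124, 161]);
}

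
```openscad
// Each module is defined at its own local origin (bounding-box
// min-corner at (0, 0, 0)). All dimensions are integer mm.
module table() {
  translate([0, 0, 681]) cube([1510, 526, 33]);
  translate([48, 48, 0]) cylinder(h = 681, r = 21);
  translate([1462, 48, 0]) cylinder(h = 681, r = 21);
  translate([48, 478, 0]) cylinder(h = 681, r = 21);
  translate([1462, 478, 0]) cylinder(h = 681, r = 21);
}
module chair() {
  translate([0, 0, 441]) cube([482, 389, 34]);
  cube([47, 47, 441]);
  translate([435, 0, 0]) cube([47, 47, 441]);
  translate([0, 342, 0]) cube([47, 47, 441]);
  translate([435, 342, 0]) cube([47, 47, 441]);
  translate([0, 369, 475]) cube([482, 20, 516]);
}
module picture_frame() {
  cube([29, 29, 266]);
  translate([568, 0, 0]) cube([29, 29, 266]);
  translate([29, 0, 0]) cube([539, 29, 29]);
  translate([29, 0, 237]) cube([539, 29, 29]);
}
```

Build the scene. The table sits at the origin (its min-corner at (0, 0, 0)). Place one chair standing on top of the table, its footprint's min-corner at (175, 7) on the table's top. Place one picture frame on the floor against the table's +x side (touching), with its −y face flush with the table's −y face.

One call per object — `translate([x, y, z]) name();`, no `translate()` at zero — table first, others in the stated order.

table();
translate([175, 7, 714]) chair();
translate([1510, 0, 0]) picture_frame();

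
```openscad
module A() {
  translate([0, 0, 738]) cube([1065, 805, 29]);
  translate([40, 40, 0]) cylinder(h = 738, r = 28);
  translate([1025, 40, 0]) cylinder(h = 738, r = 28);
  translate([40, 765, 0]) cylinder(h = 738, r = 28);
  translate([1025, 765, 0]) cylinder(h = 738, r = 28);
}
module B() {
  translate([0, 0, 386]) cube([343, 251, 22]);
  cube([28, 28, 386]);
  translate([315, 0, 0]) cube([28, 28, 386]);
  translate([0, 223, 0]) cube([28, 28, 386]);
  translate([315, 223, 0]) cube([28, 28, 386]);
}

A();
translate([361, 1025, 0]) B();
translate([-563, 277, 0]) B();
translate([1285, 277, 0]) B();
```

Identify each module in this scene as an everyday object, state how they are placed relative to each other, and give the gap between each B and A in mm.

A is a table. B is a stool. Three stools sit around the table at the +y, −x, +x sides. The gap between each stool and the table is 220 mm.

Each stool's nearest face is 220 mm from the table's bounding box.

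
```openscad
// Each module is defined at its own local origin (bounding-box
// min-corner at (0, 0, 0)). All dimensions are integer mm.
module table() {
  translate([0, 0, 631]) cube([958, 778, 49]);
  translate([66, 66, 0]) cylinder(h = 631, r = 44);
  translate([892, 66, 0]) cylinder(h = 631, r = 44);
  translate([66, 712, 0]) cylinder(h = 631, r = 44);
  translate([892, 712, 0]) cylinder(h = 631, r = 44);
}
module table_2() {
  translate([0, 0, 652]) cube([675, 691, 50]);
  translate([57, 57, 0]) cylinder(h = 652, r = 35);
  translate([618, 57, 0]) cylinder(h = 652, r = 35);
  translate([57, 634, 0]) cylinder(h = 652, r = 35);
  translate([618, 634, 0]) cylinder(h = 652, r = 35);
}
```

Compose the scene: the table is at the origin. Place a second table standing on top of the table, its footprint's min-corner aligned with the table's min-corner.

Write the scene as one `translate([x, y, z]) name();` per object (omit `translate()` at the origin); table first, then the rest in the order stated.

table();
translate([0, 0, 680]) table_2();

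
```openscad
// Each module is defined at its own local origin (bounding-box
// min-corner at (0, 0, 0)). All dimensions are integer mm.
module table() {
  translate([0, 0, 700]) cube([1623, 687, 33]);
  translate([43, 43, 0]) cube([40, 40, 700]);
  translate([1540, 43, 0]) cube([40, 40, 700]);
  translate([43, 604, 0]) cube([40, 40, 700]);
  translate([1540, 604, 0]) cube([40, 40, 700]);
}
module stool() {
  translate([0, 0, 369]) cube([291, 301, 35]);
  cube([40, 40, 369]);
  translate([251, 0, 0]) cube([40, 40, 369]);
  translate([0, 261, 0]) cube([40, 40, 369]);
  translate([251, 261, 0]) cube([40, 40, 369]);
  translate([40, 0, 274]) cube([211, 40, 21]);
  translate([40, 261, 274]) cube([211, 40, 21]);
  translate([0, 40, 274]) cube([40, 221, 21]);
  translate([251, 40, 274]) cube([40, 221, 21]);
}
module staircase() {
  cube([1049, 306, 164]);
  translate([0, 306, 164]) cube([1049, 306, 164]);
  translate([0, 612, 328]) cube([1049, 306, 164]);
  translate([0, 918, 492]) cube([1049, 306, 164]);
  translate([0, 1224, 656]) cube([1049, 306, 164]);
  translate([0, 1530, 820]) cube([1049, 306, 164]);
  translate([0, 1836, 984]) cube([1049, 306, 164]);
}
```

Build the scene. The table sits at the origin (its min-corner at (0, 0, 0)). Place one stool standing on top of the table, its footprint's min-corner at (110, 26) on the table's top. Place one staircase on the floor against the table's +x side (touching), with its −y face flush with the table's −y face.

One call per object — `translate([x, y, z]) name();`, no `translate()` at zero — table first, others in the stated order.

table();
translate([110, 26, 733]) stool();
translate([1623, 0, 0]) staircase();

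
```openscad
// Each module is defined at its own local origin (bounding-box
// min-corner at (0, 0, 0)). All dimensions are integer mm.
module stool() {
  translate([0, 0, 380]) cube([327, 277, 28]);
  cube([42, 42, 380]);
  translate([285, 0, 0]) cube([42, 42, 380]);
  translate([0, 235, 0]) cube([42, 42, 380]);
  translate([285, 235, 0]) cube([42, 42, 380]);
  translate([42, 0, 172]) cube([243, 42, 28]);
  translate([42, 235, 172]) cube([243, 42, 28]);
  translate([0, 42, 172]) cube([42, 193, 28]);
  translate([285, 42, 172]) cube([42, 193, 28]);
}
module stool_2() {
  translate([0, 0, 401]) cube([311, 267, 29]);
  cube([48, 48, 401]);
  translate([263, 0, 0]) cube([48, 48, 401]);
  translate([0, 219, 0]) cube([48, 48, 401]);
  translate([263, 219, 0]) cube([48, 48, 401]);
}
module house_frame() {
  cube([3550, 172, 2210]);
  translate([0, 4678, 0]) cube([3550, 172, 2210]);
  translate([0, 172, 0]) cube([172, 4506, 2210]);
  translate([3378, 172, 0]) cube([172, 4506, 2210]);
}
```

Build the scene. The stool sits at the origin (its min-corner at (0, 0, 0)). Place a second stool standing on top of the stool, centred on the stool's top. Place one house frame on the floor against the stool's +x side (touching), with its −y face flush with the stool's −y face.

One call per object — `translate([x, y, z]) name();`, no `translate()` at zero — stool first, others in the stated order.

stool();
translate([8, 5, 408]) stool_2();
translate([327, 0, 0]) house_frame();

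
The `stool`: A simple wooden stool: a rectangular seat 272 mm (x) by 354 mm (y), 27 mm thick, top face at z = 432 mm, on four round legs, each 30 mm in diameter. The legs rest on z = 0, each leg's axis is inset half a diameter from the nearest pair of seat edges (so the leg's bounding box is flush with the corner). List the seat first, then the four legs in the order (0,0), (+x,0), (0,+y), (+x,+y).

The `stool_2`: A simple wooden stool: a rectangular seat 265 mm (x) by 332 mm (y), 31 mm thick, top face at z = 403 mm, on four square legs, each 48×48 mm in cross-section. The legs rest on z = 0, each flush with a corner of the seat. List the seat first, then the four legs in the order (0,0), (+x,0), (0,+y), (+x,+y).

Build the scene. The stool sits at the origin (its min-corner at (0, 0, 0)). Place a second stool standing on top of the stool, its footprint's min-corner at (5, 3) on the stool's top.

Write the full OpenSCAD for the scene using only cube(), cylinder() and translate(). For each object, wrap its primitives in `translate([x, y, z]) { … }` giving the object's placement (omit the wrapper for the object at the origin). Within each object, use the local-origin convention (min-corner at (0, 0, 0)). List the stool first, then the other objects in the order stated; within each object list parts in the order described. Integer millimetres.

translate([0, 0, 405]) cube([272, 354, 27]);
translate([15, 15, 0]) cylinder(h = 405, r = 15);
translate([257, 15, 0]) cylinder(h = 405, r = 15);
translate([15, 339, 0]) cylinder(h = 405, r = 15);
translate([257, 339, 0]) cylinder(h = 405, r = 15);
translate([5, 3, 432]) {
  translate([0, 0, 372]) cube([265, 332, 31]);
  cube([48, 48, 372]);
  translate([217, 0, 0]) cube([48, 48, 372]);
  translate([0, 284, 0]) cube([48, 48, 372]);
  translate([217, 284, 0]) cube([48, 48, 372]);
}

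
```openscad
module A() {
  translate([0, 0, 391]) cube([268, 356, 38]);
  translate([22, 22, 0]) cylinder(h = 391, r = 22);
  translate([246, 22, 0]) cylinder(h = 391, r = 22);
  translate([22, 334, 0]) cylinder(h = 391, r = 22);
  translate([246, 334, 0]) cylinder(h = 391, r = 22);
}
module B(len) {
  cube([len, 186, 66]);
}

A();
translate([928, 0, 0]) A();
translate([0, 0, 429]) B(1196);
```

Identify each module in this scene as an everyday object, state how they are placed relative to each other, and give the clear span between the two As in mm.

A is a stool. B is a beam. A beam spans the tops of two stools. The clear span between the two stools is 660 mm.

Second stool starts at x = 928; first ends at x = 268; clear span = 928 − 268 = 660 mm.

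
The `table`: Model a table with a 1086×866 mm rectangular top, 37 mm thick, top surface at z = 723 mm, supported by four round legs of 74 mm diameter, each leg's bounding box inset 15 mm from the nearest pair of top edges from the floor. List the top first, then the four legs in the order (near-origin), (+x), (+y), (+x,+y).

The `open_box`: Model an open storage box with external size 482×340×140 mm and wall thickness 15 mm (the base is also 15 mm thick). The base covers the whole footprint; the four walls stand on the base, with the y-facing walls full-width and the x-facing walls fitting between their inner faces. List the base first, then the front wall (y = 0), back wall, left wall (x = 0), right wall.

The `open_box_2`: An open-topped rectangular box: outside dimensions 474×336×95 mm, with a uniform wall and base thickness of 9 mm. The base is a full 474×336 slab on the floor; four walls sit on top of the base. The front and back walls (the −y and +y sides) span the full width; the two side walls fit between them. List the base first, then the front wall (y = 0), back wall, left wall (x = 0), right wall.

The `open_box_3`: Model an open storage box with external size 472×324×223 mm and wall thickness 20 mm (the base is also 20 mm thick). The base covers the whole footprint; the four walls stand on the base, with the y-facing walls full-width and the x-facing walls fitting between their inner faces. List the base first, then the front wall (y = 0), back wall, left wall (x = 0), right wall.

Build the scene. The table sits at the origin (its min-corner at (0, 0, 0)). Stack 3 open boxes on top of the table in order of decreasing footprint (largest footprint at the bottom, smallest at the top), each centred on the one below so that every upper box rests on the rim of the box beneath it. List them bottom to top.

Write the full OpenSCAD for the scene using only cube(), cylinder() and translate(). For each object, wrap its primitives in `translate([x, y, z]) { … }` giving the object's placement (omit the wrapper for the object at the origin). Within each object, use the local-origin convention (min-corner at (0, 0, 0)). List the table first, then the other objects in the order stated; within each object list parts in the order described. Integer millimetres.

translate([0, 0, 686]) cube([1086, 866, 37]);
translate([52, 52, 0]) cylinder(h = 686, r = 37);
translate([1034, 52, 0]) cylinder(h = 686, r = 37);
translate([52, 814, 0]) cylinder(h = 686, r = 37);
translate([1034, 814, 0]) cylinder(h = 686, r = 37);
translate([302, 263, 723]) {
  cube([482, 340, 15]);
  translate([0, 0, 15]) cube([482, 15, 125]);
  translate([0, 325, 15]) cube([482, 15, 125]);
  translate([0, 15, 15]) cube([15, 310, 125]);
  translate([467, 15, 15]) cube([15, 310, 125]);
}
translate([306, 265, 863]) {
  cube([474, 336, 9]);
  translate([0, 0, 9]) cube([474, 9, 86]);
  translate([0, 327, 9]) cube([474, 9, 86]);
  translate([0, 9, 9]) cube([9, 318, 86]);
  translate([465, 9, 9]) cube([9, 318, 86]);
}
translate([307, 271, 958]) {
  cube([472, 324, 20]);
  translate([0, 0, 20]) cube([472, 20, 203]);
  translate([0, 304, 20]) cube([472, 20, 203]);
  translate([0, 20, 20]) cube([20, 284, 203]);
  translate([452, 20, 20]) cube([20, 284, 203]);
}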